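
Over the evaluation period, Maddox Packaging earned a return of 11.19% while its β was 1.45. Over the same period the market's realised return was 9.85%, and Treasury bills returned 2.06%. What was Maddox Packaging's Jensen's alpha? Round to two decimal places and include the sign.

Market excess return = 9.85% − 2.06% = 7.79%
CAPM benchmark = R_f + β(R_m − R_f) = 2.06% + 1.45 × 7.79% = 13.3555%
α = actual − benchmark = 11.19% − 13.3555% = -2.17%

-2.17%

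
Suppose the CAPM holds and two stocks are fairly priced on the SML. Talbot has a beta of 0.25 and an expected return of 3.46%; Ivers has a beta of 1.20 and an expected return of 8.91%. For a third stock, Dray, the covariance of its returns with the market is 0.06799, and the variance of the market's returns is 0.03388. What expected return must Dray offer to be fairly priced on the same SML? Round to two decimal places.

13.54%

MRP = (8.91% − 3.46%) / (1.20 − 0.25) = 5.7368%
R_f = 3.46% − 0.25 × 5.7368% = 2.0258%
β_Dray = Cov / Var(R_m) = 0.06799 / 0.03388 = 2.0068
E(R_Dray) = R_f + β × MRP = 2.0258% + 2.0068 × 5.7368% = 13.54%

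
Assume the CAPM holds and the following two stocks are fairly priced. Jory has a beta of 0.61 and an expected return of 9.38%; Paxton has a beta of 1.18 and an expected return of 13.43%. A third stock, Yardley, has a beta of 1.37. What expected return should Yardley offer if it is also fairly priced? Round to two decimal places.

14.78%

MRP (SML slope) = (13.43% − 9.38%) / (1.18 − 0.61) = 4.05% / 0.57 = 7.1053%
R_f (intercept) = 9.38% − 0.61 × 7.1053% = 5.0458%
E(R_Yardley) = R_f + β × MRP = 5.0458% + 1.37 × 7.1053% = 14.78%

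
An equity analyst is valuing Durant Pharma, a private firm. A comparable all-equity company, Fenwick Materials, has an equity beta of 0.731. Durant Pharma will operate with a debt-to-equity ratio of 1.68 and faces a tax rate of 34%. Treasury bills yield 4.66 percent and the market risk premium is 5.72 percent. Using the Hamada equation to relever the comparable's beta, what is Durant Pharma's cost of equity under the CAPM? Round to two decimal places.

β_L = β_U × [1 + (1 − t)(D/E)] = 0.731 × [1 + (1 − 0.34) × 1.68]
    = 0.731 × [1 + 0.66 × 1.68] = 0.731 × 2.1088 = 1.5415
E(R) = R_f + β_L × MRP = 4.66% + 1.5415 × 5.72% = 13.48%

13.48%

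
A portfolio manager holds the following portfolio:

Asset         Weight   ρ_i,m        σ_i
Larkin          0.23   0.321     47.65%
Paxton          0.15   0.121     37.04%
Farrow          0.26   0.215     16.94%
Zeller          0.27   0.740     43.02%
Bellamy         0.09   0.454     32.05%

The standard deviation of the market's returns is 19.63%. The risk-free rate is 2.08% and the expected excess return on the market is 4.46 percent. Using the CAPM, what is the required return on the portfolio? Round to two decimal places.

5.50%

β_Larkin = 0.321 × 47.65% / 19.63% = 0.7792
β_Paxton = 0.121 × 37.04% / 19.63% = 0.2283
β_Farrow = 0.215 × 16.94% / 19.63% = 0.1855
β_Zeller = 0.740 × 43.02% / 19.63% = 1.6217
β_Bellamy = 0.454 × 32.05% / 19.63% = 0.7412
β_P = Σ w_i β_i = 0.23×0.7792 + 0.15×0.2283 + 0.26×0.1855 + 0.27×1.6217 + 0.09×0.7412 = 0.7663
E(R_P) = R_f + β_P × MRP = 2.08% + 0.7663 × 4.46% = 5.50%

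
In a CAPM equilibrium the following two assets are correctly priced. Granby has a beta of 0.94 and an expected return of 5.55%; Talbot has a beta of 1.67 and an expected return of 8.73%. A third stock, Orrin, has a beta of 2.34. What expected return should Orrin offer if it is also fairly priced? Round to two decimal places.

MRP (SML slope) = (8.73% − 5.55%) / (1.67 − 0.94) = 3.18% / 0.73 = 4.3562%
R_f (intercept) = 5.55% − 0.94 × 4.3562% = 1.4552%
E(R_Orrin) = R_f + β × MRP = 1.4552% + 2.34 × 4.3562% = 11.65%

11.65%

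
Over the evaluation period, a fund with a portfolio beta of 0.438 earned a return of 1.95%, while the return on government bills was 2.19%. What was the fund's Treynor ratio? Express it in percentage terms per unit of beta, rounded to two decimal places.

-0.55%

Treynor = (R_P − R_f) / β_P = (1.95% − 2.19%) / 0.4380 = -0.24% / 0.4380 = -0.55%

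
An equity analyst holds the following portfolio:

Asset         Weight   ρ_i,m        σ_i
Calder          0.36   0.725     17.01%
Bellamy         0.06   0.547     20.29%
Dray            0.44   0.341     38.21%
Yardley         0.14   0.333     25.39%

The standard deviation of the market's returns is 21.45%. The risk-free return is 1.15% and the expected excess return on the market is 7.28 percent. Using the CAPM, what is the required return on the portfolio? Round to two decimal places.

β_Calder = 0.725 × 17.01% / 21.45% = 0.5749
β_Bellamy = 0.547 × 20.29% / 21.45% = 0.5174
β_Dray = 0.341 × 38.21% / 21.45% = 0.6074
β_Yardley = 0.333 × 25.39% / 21.45% = 0.3942
β_P = Σ w_i β_i = 0.36×0.5749 + 0.06×0.5174 + 0.44×0.6074 + 0.14×0.3942 = 0.5605
E(R_P) = R_f + β_P × MRP = 1.15% + 0.5605 × 7.28% = 5.23%

5.23%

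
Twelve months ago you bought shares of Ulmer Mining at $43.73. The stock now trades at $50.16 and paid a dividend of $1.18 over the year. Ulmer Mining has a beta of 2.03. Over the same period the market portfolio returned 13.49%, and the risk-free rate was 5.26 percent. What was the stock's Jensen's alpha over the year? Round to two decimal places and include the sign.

Realised HPR = (P1 + D1 − P0) / P0 = (50.16 + 1.18 − 43.73) / 43.73 = 7.61 / 43.73 = 17.4022%
MRP = 13.49% − 5.26% = 8.23%
CAPM required = R_f + β·MRP = 5.26% + 2.03 × 8.23% = 21.9669%
α = realised − required = 17.4022% − 21.9669% = -4.56%

-4.56%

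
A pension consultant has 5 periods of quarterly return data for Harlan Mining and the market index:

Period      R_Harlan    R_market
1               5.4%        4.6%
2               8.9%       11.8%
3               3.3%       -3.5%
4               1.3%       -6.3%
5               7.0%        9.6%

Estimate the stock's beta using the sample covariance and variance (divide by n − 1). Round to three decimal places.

Mean R_i = (5.4 + 8.9 + 3.3 + 1.3 + 7.0) / 5 = 5.1800%
Mean R_m = (4.6 + 11.8 − 3.5 − 6.3 + 9.6) / 5 = 3.2400%
Σ(R_i − R̄_i)(R_m − R̄_m) = 93.4040  ⇒  Cov = 93.4040 / 4 = 23.3510
Σ(R_m − R̄_m)² = 252.0120  ⇒  Var(R_m) = 252.0120 / 4 = 63.0030
β = Cov / Var(R_m) = 23.3510 / 63.0030 = 0.3706

0.371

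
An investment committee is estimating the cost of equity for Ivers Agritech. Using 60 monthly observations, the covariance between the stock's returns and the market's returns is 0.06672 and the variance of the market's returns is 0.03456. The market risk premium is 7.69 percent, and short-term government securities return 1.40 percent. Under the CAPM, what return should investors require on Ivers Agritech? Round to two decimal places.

16.25%

β = Cov(R_i, R_m) / Var(R_m) = 0.06672 / 0.03456 = 1.9306
E(R) = R_f + β × MRP = 1.40% + 1.9306 × 7.69% = 16.25%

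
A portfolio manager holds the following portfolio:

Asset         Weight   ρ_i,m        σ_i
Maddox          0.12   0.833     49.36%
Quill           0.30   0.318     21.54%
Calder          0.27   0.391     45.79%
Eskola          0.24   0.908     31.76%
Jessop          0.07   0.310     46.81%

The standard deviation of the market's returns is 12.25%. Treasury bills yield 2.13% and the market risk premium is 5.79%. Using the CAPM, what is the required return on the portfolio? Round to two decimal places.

β_Maddox = 0.833 × 49.36% / 12.25% = 3.3565
β_Quill = 0.318 × 21.54% / 12.25% = 0.5592
β_Calder = 0.391 × 45.79% / 12.25% = 1.4615
β_Eskola = 0.908 × 31.76% / 12.25% = 2.3541
β_Jessop = 0.310 × 46.81% / 12.25% = 1.1846
β_P = Σ w_i β_i = 0.12×3.3565 + 0.30×0.5592 + 0.27×1.4615 + 0.24×2.3541 + 0.07×1.1846 = 1.6131
E(R_P) = R_f + β_P × MRP = 2.13% + 1.6131 × 5.79% = 11.47%

11.47%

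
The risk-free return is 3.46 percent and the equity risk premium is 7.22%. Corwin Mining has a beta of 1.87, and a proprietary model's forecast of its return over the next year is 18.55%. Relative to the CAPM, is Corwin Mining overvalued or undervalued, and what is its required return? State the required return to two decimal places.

Undervalued; required return 16.96%

Required return = R_f + β·MRP = 3.46% + 1.87 × 7.22% = 16.96%
Forecast 18.55% > required 16.96% → the stock plots above the SML → undervalued.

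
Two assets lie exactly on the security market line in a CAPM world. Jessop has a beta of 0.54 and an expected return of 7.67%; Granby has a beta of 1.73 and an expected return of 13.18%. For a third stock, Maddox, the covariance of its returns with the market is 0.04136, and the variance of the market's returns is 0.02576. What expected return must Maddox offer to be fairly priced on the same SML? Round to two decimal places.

MRP = (13.18% − 7.67%) / (1.73 − 0.54) = 4.6303%
R_f = 7.67% − 0.54 × 4.6303% = 5.1696%
β_Maddox = Cov / Var(R_m) = 0.04136 / 0.02576 = 1.6056
E(R_Maddox) = R_f + β × MRP = 5.1696% + 1.6056 × 4.6303% = 12.60%

12.60%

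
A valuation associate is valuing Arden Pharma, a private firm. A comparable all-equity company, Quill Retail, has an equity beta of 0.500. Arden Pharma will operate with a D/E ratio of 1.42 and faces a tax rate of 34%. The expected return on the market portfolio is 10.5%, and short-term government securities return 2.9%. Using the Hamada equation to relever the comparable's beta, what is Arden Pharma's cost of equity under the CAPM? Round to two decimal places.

10.26%

β_L = β_U × [1 + (1 − t)(D/E)] = 0.500 × [1 + (1 − 0.34) × 1.42]
    = 0.500 × [1 + 0.66 × 1.42] = 0.500 × 1.9372 = 0.9686
MRP = 10.5% − 2.9% = 7.60%
E(R) = R_f + β_L × MRP = 2.9% + 0.9686 × 7.6% = 10.26%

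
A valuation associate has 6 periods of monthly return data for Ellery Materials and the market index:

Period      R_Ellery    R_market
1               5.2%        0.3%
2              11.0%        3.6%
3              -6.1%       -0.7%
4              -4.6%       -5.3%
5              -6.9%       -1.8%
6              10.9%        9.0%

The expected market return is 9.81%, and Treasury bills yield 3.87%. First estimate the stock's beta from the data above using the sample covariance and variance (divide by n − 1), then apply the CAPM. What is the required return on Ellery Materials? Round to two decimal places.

Mean R_i = (5.2 + 11.0 − 6.1 − 4.6 − 6.9 + 10.9) / 6 = 1.5833%
Mean R_m = (0.3 + 3.6 − 0.7 − 5.3 − 1.8 + 9.0) / 6 = 0.8500%
Σ(R_i − R̄_i)(R_m − R̄_m) = 172.2550  ⇒  Cov = 172.2550 / 5 = 34.4510
Σ(R_m − R̄_m)² = 121.5350  ⇒  Var(R_m) = 121.5350 / 5 = 24.3070
β = Cov / Var(R_m) = 34.4510 / 24.3070 = 1.4173
MRP = 9.81% − 3.87% = 5.94%
E(R) = R_f + β × MRP = 3.87% + 1.4173 × 5.94% = 12.29%

12.29%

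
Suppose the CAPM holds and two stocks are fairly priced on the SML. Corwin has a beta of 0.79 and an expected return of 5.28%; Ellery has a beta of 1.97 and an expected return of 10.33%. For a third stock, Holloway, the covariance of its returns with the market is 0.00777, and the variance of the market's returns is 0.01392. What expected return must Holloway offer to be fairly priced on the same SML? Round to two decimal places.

4.29%

MRP = (10.33% − 5.28%) / (1.97 − 0.79) = 4.2797%
R_f = 5.28% − 0.79 × 4.2797% = 1.8990%
β_Holloway = Cov / Var(R_m) = 0.00777 / 0.01392 = 0.5582
E(R_Holloway) = R_f + β × MRP = 1.8990% + 0.5582 × 4.2797% = 4.29%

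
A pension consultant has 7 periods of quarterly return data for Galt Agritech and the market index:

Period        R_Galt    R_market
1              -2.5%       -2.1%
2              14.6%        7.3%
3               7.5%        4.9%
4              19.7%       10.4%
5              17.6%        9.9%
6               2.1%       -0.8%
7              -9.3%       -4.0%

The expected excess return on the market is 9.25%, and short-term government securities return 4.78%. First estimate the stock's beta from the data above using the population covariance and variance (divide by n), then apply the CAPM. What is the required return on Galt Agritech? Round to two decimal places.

Mean R_i = (-2.5 + 14.6 + 7.5 + 19.7 + 17.6 + 2.1 − 9.3) / 7 = 7.1000%
Mean R_m = (-2.1 + 7.3 + 4.9 + 10.4 + 9.9 − 0.8 − 4.0) / 7 = 3.6571%
Σ(R_i − R̄_i)(R_m − R̄_m) = 381.4600  ⇒  Cov = 381.4600 / 7 = 54.4943
Σ(R_m − R̄_m)² = 210.8971  ⇒  Var(R_m) = 210.8971 / 7 = 30.1282
β = Cov / Var(R_m) = 54.4943 / 30.1282 = 1.8087
E(R) = R_f + β × MRP = 4.78% + 1.8087 × 9.25% = 21.51%

21.51%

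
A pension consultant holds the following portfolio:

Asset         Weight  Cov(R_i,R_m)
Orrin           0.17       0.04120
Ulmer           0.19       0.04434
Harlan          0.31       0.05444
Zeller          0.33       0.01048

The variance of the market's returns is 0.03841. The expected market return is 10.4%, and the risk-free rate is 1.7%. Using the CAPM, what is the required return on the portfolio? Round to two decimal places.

9.80%

β_Orrin = 0.04120 / 0.03841 = 1.0726
β_Ulmer = 0.04434 / 0.03841 = 1.1544
β_Harlan = 0.05444 / 0.03841 = 1.4173
β_Zeller = 0.01048 / 0.03841 = 0.2728
β_P = Σ w_i β_i = 0.17×1.0726 + 0.19×1.1544 + 0.31×1.4173 + 0.33×0.2728 = 0.9311
MRP = 10.4% − 1.7% = 8.70%
E(R_P) = R_f + β_P × MRP = 1.7% + 0.9311 × 8.7% = 9.80%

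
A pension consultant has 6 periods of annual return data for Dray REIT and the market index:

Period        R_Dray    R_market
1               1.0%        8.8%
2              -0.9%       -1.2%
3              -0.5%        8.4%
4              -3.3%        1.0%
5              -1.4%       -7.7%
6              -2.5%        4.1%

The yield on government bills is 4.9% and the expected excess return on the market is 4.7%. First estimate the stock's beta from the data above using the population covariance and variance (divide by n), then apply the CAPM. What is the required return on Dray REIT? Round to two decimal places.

Mean R_i = (1.0 − 0.9 − 0.5 − 3.3 − 1.4 − 2.5) / 6 = -1.2667%
Mean R_m = (8.8 − 1.2 + 8.4 + 1.0 − 7.7 + 4.1) / 6 = 2.2333%
Σ(R_i − R̄_i)(R_m − R̄_m) = 19.8833  ⇒  Cov = 19.8833 / 6 = 3.3139
Σ(R_m − R̄_m)² = 196.6133  ⇒  Var(R_m) = 196.6133 / 6 = 32.7689
β = Cov / Var(R_m) = 3.3139 / 32.7689 = 0.1011
E(R) = R_f + β × MRP = 4.9% + 0.1011 × 4.7% = 5.38%

5.38%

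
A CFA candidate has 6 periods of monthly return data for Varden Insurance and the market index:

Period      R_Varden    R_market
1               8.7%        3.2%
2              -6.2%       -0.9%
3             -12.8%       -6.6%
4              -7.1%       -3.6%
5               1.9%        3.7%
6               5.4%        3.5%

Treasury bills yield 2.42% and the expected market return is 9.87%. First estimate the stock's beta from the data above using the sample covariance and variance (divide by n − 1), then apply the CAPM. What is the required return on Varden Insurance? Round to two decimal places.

Mean R_i = (8.7 − 6.2 − 12.8 − 7.1 + 1.9 + 5.4) / 6 = -1.6833%
Mean R_m = (3.2 − 0.9 − 6.6 − 3.6 + 3.7 + 3.5) / 6 = -0.1167%
Σ(R_i − R̄_i)(R_m − R̄_m) = 168.2117  ⇒  Cov = 168.2117 / 5 = 33.6423
Σ(R_m − R̄_m)² = 93.4283  ⇒  Var(R_m) = 93.4283 / 5 = 18.6857
β = Cov / Var(R_m) = 33.6423 / 18.6857 = 1.8004
MRP = 9.87% − 2.42% = 7.45%
E(R) = R_f + β × MRP = 2.42% + 1.8004 × 7.45% = 15.83%

15.83%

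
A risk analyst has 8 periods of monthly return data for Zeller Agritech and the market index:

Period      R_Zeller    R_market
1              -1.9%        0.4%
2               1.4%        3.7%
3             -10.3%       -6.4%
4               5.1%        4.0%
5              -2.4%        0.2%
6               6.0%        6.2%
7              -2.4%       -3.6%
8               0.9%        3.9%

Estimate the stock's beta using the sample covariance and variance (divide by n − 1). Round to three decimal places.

1.115

Mean R_i = (-1.9 + 1.4 − 10.3 + 5.1 − 2.4 + 6.0 − 2.4 + 0.9) / 8 = -0.4500%
Mean R_m = (0.4 + 3.7 − 6.4 + 4.0 + 0.2 + 6.2 − 3.6 + 3.9) / 8 = 1.0500%
Σ(R_i − R̄_i)(R_m − R̄_m) = 143.3900  ⇒  Cov = 143.3900 / 7 = 20.4843
Σ(R_m − R̄_m)² = 128.6400  ⇒  Var(R_m) = 128.6400 / 7 = 18.3771
β = Cov / Var(R_m) = 20.4843 / 18.3771 = 1.1147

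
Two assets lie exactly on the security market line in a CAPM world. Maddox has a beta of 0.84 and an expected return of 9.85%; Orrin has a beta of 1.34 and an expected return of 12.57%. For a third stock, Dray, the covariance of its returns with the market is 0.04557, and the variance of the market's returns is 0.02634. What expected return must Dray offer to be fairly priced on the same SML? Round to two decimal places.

14.69%

MRP = (12.57% − 9.85%) / (1.34 − 0.84) = 5.4400%
R_f = 9.85% − 0.84 × 5.4400% = 5.2804%
β_Dray = Cov / Var(R_m) = 0.04557 / 0.02634 = 1.7301
E(R_Dray) = R_f + β × MRP = 5.2804% + 1.7301 × 5.4400% = 14.69%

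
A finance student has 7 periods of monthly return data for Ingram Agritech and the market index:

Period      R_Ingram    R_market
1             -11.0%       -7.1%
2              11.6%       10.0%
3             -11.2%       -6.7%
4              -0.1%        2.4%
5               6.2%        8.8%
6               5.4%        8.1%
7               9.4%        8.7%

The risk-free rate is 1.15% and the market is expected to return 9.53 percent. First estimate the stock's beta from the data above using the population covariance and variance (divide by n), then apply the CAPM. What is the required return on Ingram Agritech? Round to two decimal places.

Mean R_i = (-11.0 + 11.6 − 11.2 − 0.1 + 6.2 + 5.4 + 9.4) / 7 = 1.4714%
Mean R_m = (-7.1 + 10.0 − 6.7 + 2.4 + 8.8 + 8.1 + 8.7) / 7 = 3.4571%
Σ(R_i − R̄_i)(R_m − R̄_m) = 413.3714  ⇒  Cov = 413.3714 / 7 = 59.0531
Σ(R_m − R̄_m)² = 336.1371  ⇒  Var(R_m) = 336.1371 / 7 = 48.0196
β = Cov / Var(R_m) = 59.0531 / 48.0196 = 1.2298
MRP = 9.53% − 1.15% = 8.38%
E(R) = R_f + β × MRP = 1.15% + 1.2298 × 8.38% = 11.46%

11.46%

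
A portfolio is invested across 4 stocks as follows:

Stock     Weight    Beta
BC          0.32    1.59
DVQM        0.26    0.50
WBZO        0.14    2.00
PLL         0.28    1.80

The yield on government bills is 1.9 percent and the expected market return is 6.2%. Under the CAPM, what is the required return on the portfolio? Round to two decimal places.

β_P = Σ w_i β_i = 0.32×1.59 + 0.26×0.50 + 0.14×2.00 + 0.28×1.80 = 1.4228
MRP = 6.2% − 1.9% = 4.30%
E(R_P) = R_f + β_P × MRP = 1.9% + 1.4228 × 4.3% = 8.02%

8.02%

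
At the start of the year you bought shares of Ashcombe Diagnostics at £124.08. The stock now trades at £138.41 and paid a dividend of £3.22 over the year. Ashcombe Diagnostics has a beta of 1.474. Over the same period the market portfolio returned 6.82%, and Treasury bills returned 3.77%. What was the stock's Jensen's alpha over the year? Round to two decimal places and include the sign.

Realised HPR = (P1 + D1 − P0) / P0 = (138.41 + 3.22 − 124.08) / 124.08 = 17.55 / 124.08 = 14.1441%
MRP = 6.82% − 3.77% = 3.05%
CAPM required = R_f + β·MRP = 3.77% + 1.474 × 3.05% = 8.26570%
α = realised − required = 14.1441% − 8.26570% = +5.88%

+5.88%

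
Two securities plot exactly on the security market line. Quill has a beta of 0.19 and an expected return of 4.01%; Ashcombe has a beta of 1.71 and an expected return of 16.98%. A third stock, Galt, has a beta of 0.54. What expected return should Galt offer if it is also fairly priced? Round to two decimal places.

MRP (SML slope) = (16.98% − 4.01%) / (1.71 − 0.19) = 12.97% / 1.52 = 8.5329%
R_f (intercept) = 4.01% − 0.19 × 8.5329% = 2.3887%
E(R_Galt) = R_f + β × MRP = 2.3887% + 0.54 × 8.5329% = 7.00%

7.00%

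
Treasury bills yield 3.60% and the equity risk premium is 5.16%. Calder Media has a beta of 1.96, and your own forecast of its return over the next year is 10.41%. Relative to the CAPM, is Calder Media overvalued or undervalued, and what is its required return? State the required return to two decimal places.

Overvalued; required return 13.71%

Required return = R_f + β·MRP = 3.60% + 1.96 × 5.16% = 13.71%
Forecast 10.41% < required 13.71% → the stock plots below the SML → overvalued.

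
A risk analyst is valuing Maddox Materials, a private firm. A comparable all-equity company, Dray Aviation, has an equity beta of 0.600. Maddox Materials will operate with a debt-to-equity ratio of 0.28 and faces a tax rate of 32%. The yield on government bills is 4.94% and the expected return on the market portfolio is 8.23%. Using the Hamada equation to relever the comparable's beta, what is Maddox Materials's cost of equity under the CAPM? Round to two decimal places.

β_L = β_U × [1 + (1 − t)(D/E)] = 0.600 × [1 + (1 − 0.32) × 0.28]
    = 0.600 × [1 + 0.68 × 0.28] = 0.600 × 1.1904 = 0.7142
MRP = 8.23% − 4.94% = 3.29%
E(R) = R_f + β_L × MRP = 4.94% + 0.7142 × 3.29% = 7.29%

7.29%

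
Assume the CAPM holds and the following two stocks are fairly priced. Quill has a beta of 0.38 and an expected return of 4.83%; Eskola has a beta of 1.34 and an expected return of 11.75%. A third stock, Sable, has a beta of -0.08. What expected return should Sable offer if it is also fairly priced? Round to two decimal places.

MRP (SML slope) = (11.75% − 4.83%) / (1.34 − 0.38) = 6.92% / 0.96 = 7.2083%
R_f (intercept) = 4.83% − 0.38 × 7.2083% = 2.0908%
E(R_Sable) = R_f + β × MRP = 2.0908% + -0.08 × 7.2083% = 1.51%

1.51%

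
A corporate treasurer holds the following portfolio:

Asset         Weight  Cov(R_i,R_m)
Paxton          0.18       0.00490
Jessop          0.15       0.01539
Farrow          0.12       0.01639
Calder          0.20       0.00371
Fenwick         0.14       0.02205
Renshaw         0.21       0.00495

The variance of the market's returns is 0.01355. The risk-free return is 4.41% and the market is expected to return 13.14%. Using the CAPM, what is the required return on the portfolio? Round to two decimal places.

β_Paxton = 0.00490 / 0.01355 = 0.3616
β_Jessop = 0.01539 / 0.01355 = 1.1358
β_Farrow = 0.01639 / 0.01355 = 1.2096
β_Calder = 0.00371 / 0.01355 = 0.2738
β_Fenwick = 0.02205 / 0.01355 = 1.6273
β_Renshaw = 0.00495 / 0.01355 = 0.3653
β_P = Σ w_i β_i = 0.18×0.3616 + 0.15×1.1358 + 0.12×1.2096 + 0.20×0.2738 + 0.14×1.6273 + 0.21×0.3653 = 0.7399
MRP = 13.14% − 4.41% = 8.73%
E(R_P) = R_f + β_P × MRP = 4.41% + 0.7399 × 8.73% = 10.87%

10.87%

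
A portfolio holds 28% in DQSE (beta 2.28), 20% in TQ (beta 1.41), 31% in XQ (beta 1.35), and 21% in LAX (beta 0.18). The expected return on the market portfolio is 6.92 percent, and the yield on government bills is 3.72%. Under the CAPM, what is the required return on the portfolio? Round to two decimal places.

8.13%

β_P = Σ w_i β_i = 0.28×2.28 + 0.20×1.41 + 0.31×1.35 + 0.21×0.18 = 1.3767
MRP = 6.92% − 3.72% = 3.20%
E(R_P) = R_f + β_P × MRP = 3.72% + 1.3767 × 3.20% = 8.13%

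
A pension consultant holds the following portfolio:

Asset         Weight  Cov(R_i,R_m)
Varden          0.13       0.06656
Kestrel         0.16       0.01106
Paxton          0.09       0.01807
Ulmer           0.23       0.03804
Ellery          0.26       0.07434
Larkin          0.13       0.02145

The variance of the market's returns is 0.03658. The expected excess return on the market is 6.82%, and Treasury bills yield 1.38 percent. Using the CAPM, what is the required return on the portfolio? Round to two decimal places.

β_Varden = 0.06656 / 0.03658 = 1.8196
β_Kestrel = 0.01106 / 0.03658 = 0.3024
β_Paxton = 0.01807 / 0.03658 = 0.4940
β_Ulmer = 0.03804 / 0.03658 = 1.0399
β_Ellery = 0.07434 / 0.03658 = 2.0323
β_Larkin = 0.02145 / 0.03658 = 0.5864
β_P = Σ w_i β_i = 0.13×1.8196 + 0.16×0.3024 + 0.09×0.4940 + 0.23×1.0399 + 0.26×2.0323 + 0.13×0.5864 = 1.1732
E(R_P) = R_f + β_P × MRP = 1.38% + 1.1732 × 6.82% = 9.38%

9.38%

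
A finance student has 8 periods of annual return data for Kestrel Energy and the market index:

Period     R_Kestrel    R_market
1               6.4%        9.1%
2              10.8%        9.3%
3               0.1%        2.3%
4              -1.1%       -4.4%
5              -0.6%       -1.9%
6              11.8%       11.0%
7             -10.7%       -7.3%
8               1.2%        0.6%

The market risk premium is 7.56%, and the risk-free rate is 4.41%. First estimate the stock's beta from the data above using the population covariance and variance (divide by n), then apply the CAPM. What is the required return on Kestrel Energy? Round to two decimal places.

12.04%

Mean R_i = (6.4 + 10.8 + 0.1 − 1.1 − 0.6 + 11.8 − 10.7 + 1.2) / 8 = 2.2375%
Mean R_m = (9.1 + 9.3 + 2.3 − 4.4 − 1.9 + 11.0 − 7.3 + 0.6) / 8 = 2.3375%
Σ(R_i − R̄_i)(R_m − R̄_m) = 331.6788  ⇒  Cov = 331.6788 / 8 = 41.4599
Σ(R_m − R̄_m)² = 328.4988  ⇒  Var(R_m) = 328.4988 / 8 = 41.0624
β = Cov / Var(R_m) = 41.4599 / 41.0624 = 1.0097
E(R) = R_f + β × MRP = 4.41% + 1.0097 × 7.56% = 12.04%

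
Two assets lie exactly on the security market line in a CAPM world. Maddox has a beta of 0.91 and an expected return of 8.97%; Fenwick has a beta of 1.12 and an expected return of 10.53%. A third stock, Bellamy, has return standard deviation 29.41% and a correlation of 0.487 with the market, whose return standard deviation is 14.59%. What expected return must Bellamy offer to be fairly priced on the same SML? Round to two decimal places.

MRP = (10.53% − 8.97%) / (1.12 − 0.91) = 7.4286%
R_f = 8.97% − 0.91 × 7.4286% = 2.2100%
β_Bellamy = ρ·σ_i/σ_m = 0.487 × 29.41 / 14.59 = 0.9817
E(R_Bellamy) = R_f + β × MRP = 2.2100% + 0.9817 × 7.4286% = 9.50%

9.50%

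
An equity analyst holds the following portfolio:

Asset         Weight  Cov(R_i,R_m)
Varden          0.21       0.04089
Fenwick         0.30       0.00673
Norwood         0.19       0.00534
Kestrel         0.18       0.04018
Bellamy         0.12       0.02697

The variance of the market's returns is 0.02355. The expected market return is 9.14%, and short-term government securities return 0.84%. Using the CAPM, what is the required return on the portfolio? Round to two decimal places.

8.63%

β_Varden = 0.04089 / 0.02355 = 1.7363
β_Fenwick = 0.00673 / 0.02355 = 0.2858
β_Norwood = 0.00534 / 0.02355 = 0.2268
β_Kestrel = 0.04018 / 0.02355 = 1.7062
β_Bellamy = 0.02697 / 0.02355 = 1.1452
β_P = Σ w_i β_i = 0.21×1.7363 + 0.30×0.2858 + 0.19×0.2268 + 0.18×1.7062 + 0.12×1.1452 = 0.9380
MRP = 9.14% − 0.84% = 8.30%
E(R_P) = R_f + β_P × MRP = 0.84% + 0.9380 × 8.30% = 8.63%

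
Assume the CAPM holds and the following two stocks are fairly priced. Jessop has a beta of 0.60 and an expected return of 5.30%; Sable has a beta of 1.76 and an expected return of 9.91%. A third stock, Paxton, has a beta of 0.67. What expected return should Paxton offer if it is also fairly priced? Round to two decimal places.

5.58%

MRP (SML slope) = (9.91% − 5.30%) / (1.76 − 0.60) = 4.61% / 1.16 = 3.9741%
R_f (intercept) = 5.30% − 0.60 × 3.9741% = 2.9155%
E(R_Paxton) = R_f + β × MRP = 2.9155% + 0.67 × 3.9741% = 5.58%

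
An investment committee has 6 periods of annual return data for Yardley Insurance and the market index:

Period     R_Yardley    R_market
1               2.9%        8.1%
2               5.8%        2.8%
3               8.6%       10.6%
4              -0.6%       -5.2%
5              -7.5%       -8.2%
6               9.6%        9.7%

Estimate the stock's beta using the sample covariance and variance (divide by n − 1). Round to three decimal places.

Mean R_i = (2.9 + 5.8 + 8.6 − 0.6 − 7.5 + 9.6) / 6 = 3.1333%
Mean R_m = (8.1 + 2.8 + 10.6 − 5.2 − 8.2 + 9.7) / 6 = 2.9667%
Σ(R_i − R̄_i)(R_m − R̄_m) = 232.8567  ⇒  Cov = 232.8567 / 5 = 46.5713
Σ(R_m − R̄_m)² = 321.3733  ⇒  Var(R_m) = 321.3733 / 5 = 64.2747
β = Cov / Var(R_m) = 46.5713 / 64.2747 = 0.7246

0.725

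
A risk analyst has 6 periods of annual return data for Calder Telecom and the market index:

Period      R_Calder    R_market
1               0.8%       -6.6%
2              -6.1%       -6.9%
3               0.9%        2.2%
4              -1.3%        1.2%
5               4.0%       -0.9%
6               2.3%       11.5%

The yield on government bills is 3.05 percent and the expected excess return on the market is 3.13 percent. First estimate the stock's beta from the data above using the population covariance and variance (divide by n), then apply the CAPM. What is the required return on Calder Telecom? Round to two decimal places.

3.87%

Mean R_i = (0.8 − 6.1 + 0.9 − 1.3 + 4.0 + 2.3) / 6 = 0.1000%
Mean R_m = (-6.6 − 6.9 + 2.2 + 1.2 − 0.9 + 11.5) / 6 = 0.0833%
Σ(R_i − R̄_i)(R_m − R̄_m) = 60.0300  ⇒  Cov = 60.0300 / 6 = 10.0050
Σ(R_m − R̄_m)² = 230.4683  ⇒  Var(R_m) = 230.4683 / 6 = 38.4114
β = Cov / Var(R_m) = 10.0050 / 38.4114 = 0.2605
E(R) = R_f + β × MRP = 3.05% + 0.2605 × 3.13% = 3.87%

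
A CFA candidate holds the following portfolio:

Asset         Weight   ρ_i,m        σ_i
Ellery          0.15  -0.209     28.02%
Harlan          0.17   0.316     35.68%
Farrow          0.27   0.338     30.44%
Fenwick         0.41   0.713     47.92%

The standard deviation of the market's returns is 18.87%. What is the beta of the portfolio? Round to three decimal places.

β_Ellery = -0.209 × 28.02% / 18.87% = -0.3103
β_Harlan = 0.316 × 35.68% / 18.87% = 0.5975
β_Farrow = 0.338 × 30.44% / 18.87% = 0.5452
β_Fenwick = 0.713 × 47.92% / 18.87% = 1.8106
β_P = Σ w_i β_i = 0.15×-0.3103 + 0.17×0.5975 + 0.27×0.5452 + 0.41×1.8106 = 0.9446

0.945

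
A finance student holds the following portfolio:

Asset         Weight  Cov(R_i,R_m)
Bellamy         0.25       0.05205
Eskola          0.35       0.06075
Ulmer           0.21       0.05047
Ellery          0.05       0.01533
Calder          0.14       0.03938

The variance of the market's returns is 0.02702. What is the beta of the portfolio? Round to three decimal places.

1.893

β_Bellamy = 0.05205 / 0.02702 = 1.9264
β_Eskola = 0.06075 / 0.02702 = 2.2483
β_Ulmer = 0.05047 / 0.02702 = 1.8679
β_Ellery = 0.01533 / 0.02702 = 0.5674
β_Calder = 0.03938 / 0.02702 = 1.4574
β_P = Σ w_i β_i = 0.25×1.9264 + 0.35×2.2483 + 0.21×1.8679 + 0.05×0.5674 + 0.14×1.4574 = 1.8932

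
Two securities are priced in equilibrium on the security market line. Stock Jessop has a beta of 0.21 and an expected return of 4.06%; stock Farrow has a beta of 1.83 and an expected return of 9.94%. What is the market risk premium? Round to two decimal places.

Both satisfy E(R) = R_f + β·MRP, so the slope of the SML is
MRP = (9.94% − 4.06%) / (1.83 − 0.21) = 5.88% / 1.62 = 3.6296%

3.63%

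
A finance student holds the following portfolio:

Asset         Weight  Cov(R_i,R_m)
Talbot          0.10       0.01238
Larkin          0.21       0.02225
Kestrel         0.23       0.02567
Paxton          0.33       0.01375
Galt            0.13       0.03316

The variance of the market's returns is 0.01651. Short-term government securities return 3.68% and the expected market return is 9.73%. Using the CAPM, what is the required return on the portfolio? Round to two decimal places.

11.25%

β_Talbot = 0.01238 / 0.01651 = 0.7498
β_Larkin = 0.02225 / 0.01651 = 1.3477
β_Kestrel = 0.02567 / 0.01651 = 1.5548
β_Paxton = 0.01375 / 0.01651 = 0.8328
β_Galt = 0.03316 / 0.01651 = 2.0085
β_P = Σ w_i β_i = 0.10×0.7498 + 0.21×1.3477 + 0.23×1.5548 + 0.33×0.8328 + 0.13×2.0085 = 1.2515
MRP = 9.73% − 3.68% = 6.05%
E(R_P) = R_f + β_P × MRP = 3.68% + 1.2515 × 6.05% = 11.25%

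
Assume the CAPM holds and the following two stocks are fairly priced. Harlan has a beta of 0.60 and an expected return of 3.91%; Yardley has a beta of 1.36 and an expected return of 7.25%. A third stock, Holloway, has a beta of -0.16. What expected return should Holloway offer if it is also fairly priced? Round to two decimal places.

0.57%

MRP (SML slope) = (7.25% − 3.91%) / (1.36 − 0.60) = 3.34% / 0.76 = 4.3947%
R_f (intercept) = 3.91% − 0.60 × 4.3947% = 1.2732%
E(R_Holloway) = R_f + β × MRP = 1.2732% + -0.16 × 4.3947% = 0.57%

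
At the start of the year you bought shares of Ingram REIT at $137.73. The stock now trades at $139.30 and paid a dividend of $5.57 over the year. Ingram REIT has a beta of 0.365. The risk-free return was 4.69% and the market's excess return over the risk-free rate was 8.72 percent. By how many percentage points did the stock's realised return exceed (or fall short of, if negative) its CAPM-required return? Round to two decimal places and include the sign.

Realised HPR = (P1 + D1 − P0) / P0 = (139.30 + 5.57 − 137.73) / 137.73 = 7.14 / 137.73 = 5.1841%
CAPM required = R_f + β·MRP = 4.69% + 0.365 × 8.72% = 7.87280%
α = realised − required = 5.1841% − 7.87280% = -2.69%

-2.69%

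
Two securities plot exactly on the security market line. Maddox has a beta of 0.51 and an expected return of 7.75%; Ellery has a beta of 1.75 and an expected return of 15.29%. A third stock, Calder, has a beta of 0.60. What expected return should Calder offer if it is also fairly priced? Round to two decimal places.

8.30%

MRP (SML slope) = (15.29% − 7.75%) / (1.75 − 0.51) = 7.54% / 1.24 = 6.0806%
R_f (intercept) = 7.75% − 0.51 × 6.0806% = 4.6489%
E(R_Calder) = R_f + β × MRP = 4.6489% + 0.60 × 6.0806% = 8.30%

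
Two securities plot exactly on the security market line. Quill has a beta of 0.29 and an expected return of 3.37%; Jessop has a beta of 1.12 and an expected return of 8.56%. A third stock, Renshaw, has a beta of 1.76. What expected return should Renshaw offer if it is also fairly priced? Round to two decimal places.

MRP (SML slope) = (8.56% − 3.37%) / (1.12 − 0.29) = 5.19% / 0.83 = 6.2530%
R_f (intercept) = 3.37% − 0.29 × 6.2530% = 1.5566%
E(R_Renshaw) = R_f + β × MRP = 1.5566% + 1.76 × 6.2530% = 12.56%

12.56%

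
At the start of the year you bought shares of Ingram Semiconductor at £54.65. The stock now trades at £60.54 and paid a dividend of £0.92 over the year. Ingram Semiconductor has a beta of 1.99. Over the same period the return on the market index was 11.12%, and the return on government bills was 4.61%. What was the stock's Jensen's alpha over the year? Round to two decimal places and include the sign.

Realised HPR = (P1 + D1 − P0) / P0 = (60.54 + 0.92 − 54.65) / 54.65 = 6.81 / 54.65 = 12.4611%
MRP = 11.12% − 4.61% = 6.51%
CAPM required = R_f + β·MRP = 4.61% + 1.99 × 6.51% = 17.5649%
α = realised − required = 12.4611% − 17.5649% = -5.10%

-5.10%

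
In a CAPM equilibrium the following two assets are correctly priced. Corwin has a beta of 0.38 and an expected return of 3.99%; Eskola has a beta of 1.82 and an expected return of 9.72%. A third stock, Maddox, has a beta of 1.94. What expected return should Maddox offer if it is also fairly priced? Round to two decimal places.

10.20%

MRP (SML slope) = (9.72% − 3.99%) / (1.82 − 0.38) = 5.73% / 1.44 = 3.9792%
R_f (intercept) = 3.99% − 0.38 × 3.9792% = 2.4779%
E(R_Maddox) = R_f + β × MRP = 2.4779% + 1.94 × 3.9792% = 10.20%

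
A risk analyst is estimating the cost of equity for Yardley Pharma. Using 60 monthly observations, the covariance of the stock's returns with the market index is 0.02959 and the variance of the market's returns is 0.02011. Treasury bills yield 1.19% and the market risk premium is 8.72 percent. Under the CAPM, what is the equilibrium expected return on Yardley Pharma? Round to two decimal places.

β = Cov(R_i, R_m) / Var(R_m) = 0.02959 / 0.02011 = 1.4714
E(R) = R_f + β × MRP = 1.19% + 1.4714 × 8.72% = 14.02%

14.02%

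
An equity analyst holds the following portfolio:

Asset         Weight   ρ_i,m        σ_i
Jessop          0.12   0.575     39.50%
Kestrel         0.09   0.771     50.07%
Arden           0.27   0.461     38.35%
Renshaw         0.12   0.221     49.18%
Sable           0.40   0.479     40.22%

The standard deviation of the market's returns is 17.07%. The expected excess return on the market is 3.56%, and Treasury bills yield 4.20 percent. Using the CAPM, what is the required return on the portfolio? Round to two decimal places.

β_Jessop = 0.575 × 39.50% / 17.07% = 1.3306
β_Kestrel = 0.771 × 50.07% / 17.07% = 2.2615
β_Arden = 0.461 × 38.35% / 17.07% = 1.0357
β_Renshaw = 0.221 × 49.18% / 17.07% = 0.6367
β_Sable = 0.479 × 40.22% / 17.07% = 1.1286
β_P = Σ w_i β_i = 0.12×1.3306 + 0.09×2.2615 + 0.27×1.0357 + 0.12×0.6367 + 0.40×1.1286 = 1.1707
E(R_P) = R_f + β_P × MRP = 4.20% + 1.1707 × 3.56% = 8.37%

8.37%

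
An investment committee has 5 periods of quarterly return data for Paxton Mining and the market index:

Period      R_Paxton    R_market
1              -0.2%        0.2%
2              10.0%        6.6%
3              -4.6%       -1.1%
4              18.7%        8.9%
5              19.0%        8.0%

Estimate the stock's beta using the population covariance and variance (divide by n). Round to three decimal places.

Mean R_i = (-0.2 + 10.0 − 4.6 + 18.7 + 19.0) / 5 = 8.5800%
Mean R_m = (0.2 + 6.6 − 1.1 + 8.9 + 8.0) / 5 = 4.5200%
Σ(R_i − R̄_i)(R_m − R̄_m) = 195.5420  ⇒  Cov = 195.5420 / 5 = 39.1084
Σ(R_m − R̄_m)² = 85.8680  ⇒  Var(R_m) = 85.8680 / 5 = 17.1736
β = Cov / Var(R_m) = 39.1084 / 17.1736 = 2.2772

2.277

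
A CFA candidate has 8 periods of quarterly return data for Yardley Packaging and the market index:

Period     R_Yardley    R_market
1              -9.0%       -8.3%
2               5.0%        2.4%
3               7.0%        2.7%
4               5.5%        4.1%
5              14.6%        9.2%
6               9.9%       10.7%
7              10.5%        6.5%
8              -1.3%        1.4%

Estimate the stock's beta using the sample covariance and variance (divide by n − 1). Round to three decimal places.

Mean R_i = (-9.0 + 5.0 + 7.0 + 5.5 + 14.6 + 9.9 + 10.5 − 1.3) / 8 = 5.2750%
Mean R_m = (-8.3 + 2.4 + 2.7 + 4.1 + 9.2 + 10.7 + 6.5 + 1.4) / 8 = 3.5875%
Σ(R_i − R̄_i)(R_m − R̄_m) = 283.4375  ⇒  Cov = 283.4375 / 7 = 40.4911
Σ(R_m − R̄_m)² = 239.1288  ⇒  Var(R_m) = 239.1288 / 7 = 34.1613
β = Cov / Var(R_m) = 40.4911 / 34.1613 = 1.1853

1.185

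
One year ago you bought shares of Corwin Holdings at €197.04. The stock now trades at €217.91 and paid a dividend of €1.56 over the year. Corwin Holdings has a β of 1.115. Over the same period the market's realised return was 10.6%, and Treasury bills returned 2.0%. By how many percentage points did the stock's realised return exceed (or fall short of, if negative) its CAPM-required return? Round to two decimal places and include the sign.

Realised HPR = (P1 + D1 − P0) / P0 = (217.91 + 1.56 − 197.04) / 197.04 = 22.43 / 197.04 = 11.3835%
MRP = 10.6% − 2.0% = 8.60%
CAPM required = R_f + β·MRP = 2.0% + 1.115 × 8.6% = 11.5890%
α = realised − required = 11.3835% − 11.5890% = -0.21%

-0.21%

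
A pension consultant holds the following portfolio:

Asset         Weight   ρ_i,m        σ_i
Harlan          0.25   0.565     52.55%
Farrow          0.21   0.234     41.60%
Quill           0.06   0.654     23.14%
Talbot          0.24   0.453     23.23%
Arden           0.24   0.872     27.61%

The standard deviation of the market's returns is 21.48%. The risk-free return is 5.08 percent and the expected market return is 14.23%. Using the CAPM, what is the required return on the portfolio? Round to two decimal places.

β_Harlan = 0.565 × 52.55% / 21.48% = 1.3823
β_Farrow = 0.234 × 41.60% / 21.48% = 0.4532
β_Quill = 0.654 × 23.14% / 21.48% = 0.7045
β_Talbot = 0.453 × 23.23% / 21.48% = 0.4899
β_Arden = 0.872 × 27.61% / 21.48% = 1.1209
β_P = Σ w_i β_i = 0.25×1.3823 + 0.21×0.4532 + 0.06×0.7045 + 0.24×0.4899 + 0.24×1.1209 = 0.8696
MRP = 14.23% − 5.08% = 9.15%
E(R_P) = R_f + β_P × MRP = 5.08% + 0.8696 × 9.15% = 13.04%

13.04%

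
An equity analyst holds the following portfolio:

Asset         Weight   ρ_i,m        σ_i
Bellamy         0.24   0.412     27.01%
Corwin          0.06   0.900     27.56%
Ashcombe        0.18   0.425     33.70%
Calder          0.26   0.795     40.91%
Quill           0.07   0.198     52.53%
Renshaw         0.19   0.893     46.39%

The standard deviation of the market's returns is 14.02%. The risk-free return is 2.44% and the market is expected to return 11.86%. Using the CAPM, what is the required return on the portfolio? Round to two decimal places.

18.43%

β_Bellamy = 0.412 × 27.01% / 14.02% = 0.7937
β_Corwin = 0.900 × 27.56% / 14.02% = 1.7692
β_Ashcombe = 0.425 × 33.70% / 14.02% = 1.0216
β_Calder = 0.795 × 40.91% / 14.02% = 2.3198
β_Quill = 0.198 × 52.53% / 14.02% = 0.7419
β_Renshaw = 0.893 × 46.39% / 14.02% = 2.9548
β_P = Σ w_i β_i = 0.24×0.7937 + 0.06×1.7692 + 0.18×1.0216 + 0.26×2.3198 + 0.07×0.7419 + 0.19×2.9548 = 1.6970
MRP = 11.86% − 2.44% = 9.42%
E(R_P) = R_f + β_P × MRP = 2.44% + 1.6970 × 9.42% = 18.43%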